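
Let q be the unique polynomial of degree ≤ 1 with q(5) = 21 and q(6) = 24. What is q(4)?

Using the Lagrange interpolation formula with nodes 5, 6:
  L_0(n) = (n - 6) / -1
  L_1(n) = (n - 5) / 1
Then q(n) = 21·L_0(n) + 24·L_1(n).
Expanding and collecting terms gives q(n) = 3n + 6.
Evaluating at n = 4: q(4) = 18.

18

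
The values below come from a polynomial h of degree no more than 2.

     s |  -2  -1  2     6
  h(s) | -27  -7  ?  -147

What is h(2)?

The 3 known points determine the degree-2 polynomial uniquely.
Write h(s) = as^2 + bs + c. Substituting each data point gives a linear system:
  4a - 2b + c = -27
  a - b + c = -7
  36a + 6b + c = -147
Solving the system yields a = -5, b = 5, c = 3.
So h(s) = -5s^2 + 5s + 3.
Then h(2) = -7.

-7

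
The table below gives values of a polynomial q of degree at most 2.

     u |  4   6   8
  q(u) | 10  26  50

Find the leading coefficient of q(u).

Write q(u) = au^2 + bu + c. Substituting each data point gives a linear system:
  16a + 4b + c = 10
  36a + 6b + c = 26
  64a + 8b + c = 50
Solving the system yields a = 1, b = -2, c = 2.
So q(u) = u² - 2u + 2.
The leading coefficient is 1.

1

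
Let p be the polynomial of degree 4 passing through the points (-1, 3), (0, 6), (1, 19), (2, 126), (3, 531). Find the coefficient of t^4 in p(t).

Write p(t) = at^4 + bt^3 + ct^2 + dt + e. Substituting each data point gives a linear system:
  a - b + c - d + e = 3
  e = 6
  a + b + c + d + e = 19
  16a + 8b + 4c + 2d + e = 126
  81a + 27b + 9c + 3d + e = 531
Solving the system yields a = 5, b = 4, c = 0, d = 4, e = 6.
So p(t) = 5t^4 + 4t^3 + 4t + 6.
The leading coefficient is 5.

5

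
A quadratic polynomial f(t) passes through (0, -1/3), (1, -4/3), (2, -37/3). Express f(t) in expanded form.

Using the Lagrange interpolation formula with nodes 0, 1, 2:
  L_0(t) = (t - 1)(t - 2) / 2
  L_1(t) = t(t - 2) / -1
  L_2(t) = t(t - 1) / 2
Then f(t) = -1/3·L_0(t) - 4/3·L_1(t) - 37/3·L_2(t).
Expanding and collecting terms gives f(t) = -5t^2 + 4t - 1/3.
Check: f(0) = -1/3. ✓

f(t) = -5t^2 + 4t - 1/3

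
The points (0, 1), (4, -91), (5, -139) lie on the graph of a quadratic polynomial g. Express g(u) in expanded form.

Write g(u) = au^2 + bu + c. Substituting each data point gives a linear system:
  c = 1
  16a + 4b + c = -91
  25a + 5b + c = -139
Solving the system yields a = -5, b = -3, c = 1.
So g(u) = -5u^2 - 3u + 1.
Check: g(4) = -91. ✓

g(u) = -5u^2 - 3u + 1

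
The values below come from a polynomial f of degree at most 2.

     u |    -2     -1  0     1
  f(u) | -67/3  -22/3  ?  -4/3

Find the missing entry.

-1/3

The 3 known points determine the degree-2 polynomial uniquely.
Write f(u) = au^2 + bu + c. Substituting each data point gives a linear system:
  4a - 2b + c = -67/3
  a - b + c = -22/3
  a + b + c = -4/3
Solving the system yields a = -4, b = 3, c = -1/3.
So f(u) = -4u^2 + 3u - 1/3.
Then f(0) = -1/3.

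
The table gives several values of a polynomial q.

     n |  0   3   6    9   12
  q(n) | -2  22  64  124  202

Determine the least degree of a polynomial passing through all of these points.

Forward differences of the values at n = 0, 3, 6, 9, 12:
  q  : -2  22  64  124  202
  Δ  : 24  42  60  78
  Δ^2: 18  18  18
  Δ^3: 0  0
  Δ^4: 0
The second differences are constant (18) and nonzero, while all higher differences vanish, so the minimal degree is 2.

2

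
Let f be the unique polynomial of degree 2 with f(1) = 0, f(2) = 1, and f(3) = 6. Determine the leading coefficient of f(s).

Write f(s) = as^2 + bs + c. Substituting each data point gives a linear system:
  a + b + c = 0
  4a + 2b + c = 1
  9a + 3b + c = 6
Solving the system yields a = 2, b = -5, c = 3.
So f(s) = 2s^2 - 5s + 3.
The leading coefficient is 2.

2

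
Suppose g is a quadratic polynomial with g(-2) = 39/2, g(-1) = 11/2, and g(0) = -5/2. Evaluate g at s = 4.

51/2

Write g(s) = as^2 + bs + c. Substituting each data point gives a linear system:
  4a - 2b + c = 39/2
  a - b + c = 11/2
  c = -5/2
Solving the system yields a = 3, b = -5, c = -5/2.
So g(s) = 3s^2 - 5s - 5/2.
Then g(4) = 51/2.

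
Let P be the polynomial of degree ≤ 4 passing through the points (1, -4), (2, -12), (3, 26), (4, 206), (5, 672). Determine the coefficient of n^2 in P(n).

Write P(n) = an^4 + bn^3 + cn^2 + dn + e. Substituting each data point gives a linear system:
  a + b + c + d + e = -4
  16a + 8b + 4c + 2d + e = -12
  81a + 27b + 9c + 3d + e = 26
  256a + 64b + 16c + 4d + e = 206
  625a + 125b + 25c + 5d + e = 672
Solving the system yields a = 2, b = -4, c = -3, d = -1, e = 2.
So P(n) = 2n^4 - 4n^3 - 3n^2 - n + 2.
The coefficient of n^2 is -3.

-3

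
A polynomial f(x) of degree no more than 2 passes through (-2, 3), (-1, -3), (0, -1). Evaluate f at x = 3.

Forward differences of the values at x = -2, -1, 0:
  f  : 3  -3  -1
  Δ  : -6  2
  Δ^2: 8
The second differences are constant, confirming degree 2.
Interpolating (Newton forward form) and evaluating at x = 3 gives f(3) = 53.

53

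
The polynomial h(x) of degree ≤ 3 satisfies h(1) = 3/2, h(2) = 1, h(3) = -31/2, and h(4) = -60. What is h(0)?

-2

Forward differences of the values at x = 1, 2, 3, 4:
  h  : 3/2  1  -31/2  -60
  Δ  : -1/2  -33/2  -89/2
  Δ^2: -16  -28
  Δ^3: -12
The third differences are constant, confirming degree 3.
Interpolating (Newton forward form) and evaluating at x = 0 gives h(0) = -2.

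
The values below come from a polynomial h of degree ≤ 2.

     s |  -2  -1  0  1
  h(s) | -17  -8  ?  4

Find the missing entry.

On equispaced nodes a degree-2 polynomial has vanishing third forward difference, so
  - h(-2) + 3·h(-1) - 3·h(0) + h(1) = 0.
Substituting the known values and solving for h(0):
  -3·h(0) = 3
  h(0) = -1.

-1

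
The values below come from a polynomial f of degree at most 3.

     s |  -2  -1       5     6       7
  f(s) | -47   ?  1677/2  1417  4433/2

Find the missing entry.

The 4 known points determine the degree-3 polynomial uniquely.
Write f(s) = as^3 + bs^2 + cs + d. Substituting each data point gives a linear system:
  -8a + 4b - 2c + d = -47
  125a + 25b + 5c + d = 1677/2
  216a + 36b + 6c + d = 1417
  343a + 49b + 7c + d = 4433/2
Solving the system yields a = 6, b = 5/2, c = 5, d = 1.
So f(s) = 6s^3 + (5/2)s^2 + 5s + 1.
Then f(-1) = -15/2.

-15/2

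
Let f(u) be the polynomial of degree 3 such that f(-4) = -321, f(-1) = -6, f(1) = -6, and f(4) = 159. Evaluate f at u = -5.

-606

Using the Lagrange interpolation formula with nodes -4, -1, 1, 4:
  L_0(u) = (u + 1)(u - 1)(u - 4) / -120
  L_1(u) = (u + 4)(u - 1)(u - 4) / 30
  L_2(u) = (u + 4)(u + 1)(u - 4) / -30
  L_3(u) = (u + 4)(u + 1)(u - 1) / 120
Then f(u) = -321·L_0(u) - 6·L_1(u) - 6·L_2(u) + 159·L_3(u).
Expanding and collecting terms gives f(u) = 4u^3 - 5u^2 - 4u - 1.
Evaluating at u = -5: f(-5) = -606.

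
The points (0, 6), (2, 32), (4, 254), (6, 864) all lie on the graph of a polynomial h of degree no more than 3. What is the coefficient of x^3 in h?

Write h(x) = ax^3 + bx^2 + cx + d. Substituting each data point gives a linear system:
  d = 6
  8a + 4b + 2c + d = 32
  64a + 16b + 4c + d = 254
  216a + 36b + 6c + d = 864
Solving the system yields a = 4, b = 1/2, c = -4, d = 6.
So h(x) = 4x^3 + (1/2)x^2 - 4x + 6.
The leading coefficient is 4.

4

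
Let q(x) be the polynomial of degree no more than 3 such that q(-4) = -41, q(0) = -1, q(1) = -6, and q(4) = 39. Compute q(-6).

Using the Lagrange interpolation formula with nodes -4, 0, 1, 4:
  L_0(x) = x(x - 1)(x - 4) / -160
  L_1(x) = (x + 4)(x - 1)(x - 4) / 16
  L_2(x) = (x + 4)x(x - 4) / -15
  L_3(x) = (x + 4)x(x - 1) / 96
Then q(x) = -41·L_0(x) - 1·L_1(x) - 6·L_2(x) + 39·L_3(x).
Expanding and collecting terms gives q(x) = x^3 - 6x - 1.
Evaluating at x = -6: q(-6) = -181.

-181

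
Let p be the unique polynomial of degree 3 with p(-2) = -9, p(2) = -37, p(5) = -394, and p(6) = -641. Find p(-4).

29

Write p(x) = ax^3 + bx^2 + cx + d. Substituting each data point gives a linear system:
  -8a + 4b - 2c + d = -9
  8a + 4b + 2c + d = -37
  125a + 25b + 5c + d = -394
  216a + 36b + 6c + d = -641
Solving the system yields a = -2, b = -6, c = 1, d = 1.
So p(x) = -2x^3 - 6x^2 + x + 1.
Then p(-4) = 29.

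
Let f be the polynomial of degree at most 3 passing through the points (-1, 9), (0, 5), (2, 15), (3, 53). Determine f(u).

Write f(u) = au^3 + bu^2 + cu + d. Substituting each data point gives a linear system:
  -a + b - c + d = 9
  d = 5
  8a + 4b + 2c + d = 15
  27a + 9b + 3c + d = 53
Solving the system yields a = 2, b = 1, c = -5, d = 5.
So f(u) = 2u^3 + u^2 - 5u + 5.
Check: f(0) = 5. ✓

f(u) = 2u^3 + u^2 - 5u + 5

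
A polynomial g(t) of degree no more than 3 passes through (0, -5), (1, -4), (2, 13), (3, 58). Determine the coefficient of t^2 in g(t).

2

Write g(t) = at^3 + bt^2 + ct + d. Substituting each data point gives a linear system:
  d = -5
  a + b + c + d = -4
  8a + 4b + 2c + d = 13
  27a + 9b + 3c + d = 58
Solving the system yields a = 2, b = 2, c = -3, d = -5.
So g(t) = 2t³ + 2t² - 3t - 5.
The coefficient of t^2 is 2.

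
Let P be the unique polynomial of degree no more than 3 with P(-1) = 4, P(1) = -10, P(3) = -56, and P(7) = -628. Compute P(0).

-5

Using the Lagrange interpolation formula with nodes -1, 1, 3, 7:
  L_0(n) = (n - 1)(n - 3)(n - 7) / -64
  L_1(n) = (n + 1)(n - 3)(n - 7) / 24
  L_2(n) = (n + 1)(n - 1)(n - 7) / -32
  L_3(n) = (n + 1)(n - 1)(n - 3) / 192
Then P(n) = 4·L_0(n) - 10·L_1(n) - 56·L_2(n) - 628·L_3(n).
Expanding and collecting terms gives P(n) = -2n³ + 2n² - 5n - 5.
Evaluating at n = 0: P(0) = -5.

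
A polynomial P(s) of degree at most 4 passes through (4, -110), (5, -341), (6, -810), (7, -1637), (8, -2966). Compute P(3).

Write P(s) = as^4 + bs^3 + cs^2 + ds + e. Substituting each data point gives a linear system:
  256a + 64b + 16c + 4d + e = -110
  625a + 125b + 25c + 5d + e = -341
  1296a + 216b + 36c + 6d + e = -810
  2401a + 343b + 49c + 7d + e = -1637
  4096a + 512b + 64c + 8d + e = -2966
Solving the system yields a = -1, b = 2, c = 2, d = -2, e = -6.
So P(s) = -s⁴ + 2s³ + 2s² - 2s - 6.
Then P(3) = -21.

-21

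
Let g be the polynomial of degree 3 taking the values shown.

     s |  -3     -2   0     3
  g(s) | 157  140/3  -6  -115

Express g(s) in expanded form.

g(s) = -5s^3 + 3s^2 - (1/3)s - 6

Using the Lagrange interpolation formula with nodes -3, -2, 0, 3:
  L_0(s) = (s + 2)s(s - 3) / -18
  L_1(s) = (s + 3)s(s - 3) / 10
  L_2(s) = (s + 3)(s + 2)(s - 3) / -18
  L_3(s) = (s + 3)(s + 2)s / 90
Then g(s) = 157·L_0(s) + 140/3·L_1(s) - 6·L_2(s) - 115·L_3(s).
Expanding and collecting terms gives g(s) = -5s^3 + 3s^2 - (1/3)s - 6.
Check: g(0) = -6. ✓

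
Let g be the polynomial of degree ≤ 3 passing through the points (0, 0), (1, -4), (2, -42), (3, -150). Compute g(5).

Using the Lagrange interpolation formula with nodes 0, 1, 2, 3:
  L_0(n) = (n - 1)(n - 2)(n - 3) / -6
  L_1(n) = n(n - 2)(n - 3) / 2
  L_2(n) = n(n - 1)(n - 3) / -2
  L_3(n) = n(n - 1)(n - 2) / 6
Then g(n) = 0·L_0(n) - 4·L_1(n) - 42·L_2(n) - 150·L_3(n).
Expanding and collecting terms gives g(n) = -6n^3 + n^2 + n.
Evaluating at n = 5: g(5) = -720.

-720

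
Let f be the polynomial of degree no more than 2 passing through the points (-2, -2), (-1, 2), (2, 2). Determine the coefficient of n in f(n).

Write f(n) = an^2 + bn + c. Substituting each data point gives a linear system:
  4a - 2b + c = -2
  a - b + c = 2
  4a + 2b + c = 2
Solving the system yields a = -1, b = 1, c = 4.
So f(n) = -n^2 + n + 4.
The coefficient of n is 1.

1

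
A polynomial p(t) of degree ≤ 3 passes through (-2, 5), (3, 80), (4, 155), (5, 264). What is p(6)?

Write p(t) = at^3 + bt^2 + ct + d. Substituting each data point gives a linear system:
  -8a + 4b - 2c + d = 5
  27a + 9b + 3c + d = 80
  64a + 16b + 4c + d = 155
  125a + 25b + 5c + d = 264
Solving the system yields a = 1, b = 5, c = 3, d = -1.
So p(t) = t^3 + 5t^2 + 3t - 1.
Then p(6) = 413.

413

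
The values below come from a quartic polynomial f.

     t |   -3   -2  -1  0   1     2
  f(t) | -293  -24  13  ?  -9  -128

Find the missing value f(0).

4

On equispaced nodes a degree-4 polynomial has vanishing fifth forward difference, so
  - f(-3) + 5·f(-2) - 10·f(-1) + 10·f(0) - 5·f(1) + f(2) = 0.
Substituting the known values and solving for f(0):
  10·f(0) = 40
  f(0) = 4.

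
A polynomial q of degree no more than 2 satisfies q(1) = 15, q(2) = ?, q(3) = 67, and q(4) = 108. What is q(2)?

The 3 known points determine the degree-2 polynomial uniquely.
Write q(t) = at^2 + bt + c. Substituting each data point gives a linear system:
  a + b + c = 15
  9a + 3b + c = 67
  16a + 4b + c = 108
Solving the system yields a = 5, b = 6, c = 4.
So q(t) = 5t^2 + 6t + 4.
Then q(2) = 36.

36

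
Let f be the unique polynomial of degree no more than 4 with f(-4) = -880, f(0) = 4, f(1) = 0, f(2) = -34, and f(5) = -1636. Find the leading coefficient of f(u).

-3

Write f(u) = au^4 + bu^3 + cu^2 + du + e. Substituting each data point gives a linear system:
  256a - 64b + 16c - 4d + e = -880
  e = 4
  a + b + c + d + e = 0
  16a + 8b + 4c + 2d + e = -34
  625a + 125b + 25c + 5d + e = -1636
Solving the system yields a = -3, b = 2, c = 0, d = -3, e = 4.
So f(u) = -3u^4 + 2u^3 - 3u + 4.
The leading coefficient is -3.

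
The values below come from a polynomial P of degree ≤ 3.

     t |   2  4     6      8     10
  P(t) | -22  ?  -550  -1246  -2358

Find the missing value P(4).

The 4 known points determine the degree-3 polynomial uniquely.
Write P(t) = at^3 + bt^2 + ct + d. Substituting each data point gives a linear system:
  8a + 4b + 2c + d = -22
  216a + 36b + 6c + d = -550
  512a + 64b + 8c + d = -1246
  1000a + 100b + 10c + d = -2358
Solving the system yields a = -2, b = -4, c = 4, d = 2.
So P(t) = -2t^3 - 4t^2 + 4t + 2.
Then P(4) = -174.

-174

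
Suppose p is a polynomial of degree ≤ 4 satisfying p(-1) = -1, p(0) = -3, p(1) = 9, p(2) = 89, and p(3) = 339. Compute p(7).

Using the Lagrange interpolation formula with nodes -1, 0, 1, 2, 3:
  L_0(n) = n(n - 1)(n - 2)(n - 3) / 24
  L_1(n) = (n + 1)(n - 1)(n - 2)(n - 3) / -6
  L_2(n) = (n + 1)n(n - 2)(n - 3) / 4
  L_3(n) = (n + 1)n(n - 1)(n - 3) / -6
  L_4(n) = (n + 1)n(n - 1)(n - 2) / 24
Then p(n) = -1·L_0(n) - 3·L_1(n) + 9·L_2(n) + 89·L_3(n) + 339·L_4(n).
Expanding and collecting terms gives p(n) = 2n^4 + 5n^3 + 5n^2 - 3.
Evaluating at n = 7: p(7) = 6759.

6759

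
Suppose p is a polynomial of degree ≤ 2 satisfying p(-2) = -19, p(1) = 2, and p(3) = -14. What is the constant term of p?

1

Write p(t) = at^2 + bt + c. Substituting each data point gives a linear system:
  4a - 2b + c = -19
  a + b + c = 2
  9a + 3b + c = -14
Solving the system yields a = -3, b = 4, c = 1.
So p(t) = -3t² + 4t + 1.
The constant term is 1.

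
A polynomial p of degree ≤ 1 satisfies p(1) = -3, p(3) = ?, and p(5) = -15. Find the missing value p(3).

-9

On equispaced nodes a degree-1 polynomial has vanishing second forward difference, so
  p(1) - 2·p(3) + p(5) = 0.
Substituting the known values and solving for p(3):
  -2·p(3) = 18
  p(3) = -9.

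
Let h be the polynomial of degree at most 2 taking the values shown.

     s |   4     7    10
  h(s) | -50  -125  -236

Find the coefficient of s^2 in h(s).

Write h(s) = as^2 + bs + c. Substituting each data point gives a linear system:
  16a + 4b + c = -50
  49a + 7b + c = -125
  100a + 10b + c = -236
Solving the system yields a = -2, b = -3, c = -6.
So h(s) = -2s^2 - 3s - 6.
The leading coefficient is -2.

-2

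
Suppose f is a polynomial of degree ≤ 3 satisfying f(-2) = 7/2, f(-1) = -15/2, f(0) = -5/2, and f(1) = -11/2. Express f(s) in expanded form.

Write f(s) = as^3 + bs^2 + cs + d. Substituting each data point gives a linear system:
  -8a + 4b - 2c + d = 7/2
  -a + b - c + d = -15/2
  d = -5/2
  a + b + c + d = -11/2
Solving the system yields a = -4, b = -4, c = 5, d = -5/2.
So f(s) = -4s^3 - 4s^2 + 5s - 5/2.
Check: f(-2) = 7/2. ✓

f(s) = -4s^3 - 4s^2 + 5s - 5/2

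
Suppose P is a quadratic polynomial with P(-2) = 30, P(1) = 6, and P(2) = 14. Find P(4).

54

Write P(t) = at^2 + bt + c. Substituting each data point gives a linear system:
  4a - 2b + c = 30
  a + b + c = 6
  4a + 2b + c = 14
Solving the system yields a = 4, b = -4, c = 6.
So P(t) = 4t^2 - 4t + 6.
Then P(4) = 54.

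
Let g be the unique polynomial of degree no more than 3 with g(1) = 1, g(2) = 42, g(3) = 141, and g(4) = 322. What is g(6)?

1026

Using the Lagrange interpolation formula with nodes 1, 2, 3, 4:
  L_0(t) = (t - 2)(t - 3)(t - 4) / -6
  L_1(t) = (t - 1)(t - 3)(t - 4) / 2
  L_2(t) = (t - 1)(t - 2)(t - 4) / -2
  L_3(t) = (t - 1)(t - 2)(t - 3) / 6
Then g(t) = 1·L_0(t) + 42·L_1(t) + 141·L_2(t) + 322·L_3(t).
Expanding and collecting terms gives g(t) = 4t^3 + 5t^2 - 2t - 6.
Evaluating at t = 6: g(6) = 1026.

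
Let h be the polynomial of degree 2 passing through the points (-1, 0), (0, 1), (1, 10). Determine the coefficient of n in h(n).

5

Write h(n) = an^2 + bn + c. Substituting each data point gives a linear system:
  a - b + c = 0
  c = 1
  a + b + c = 10
Solving the system yields a = 4, b = 5, c = 1.
So h(n) = 4n^2 + 5n + 1.
The coefficient of n is 5.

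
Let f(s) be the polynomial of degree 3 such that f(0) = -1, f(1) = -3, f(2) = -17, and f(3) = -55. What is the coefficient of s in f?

Write f(s) = as^3 + bs^2 + cs + d. Substituting each data point gives a linear system:
  d = -1
  a + b + c + d = -3
  8a + 4b + 2c + d = -17
  27a + 9b + 3c + d = -55
Solving the system yields a = -2, b = 0, c = 0, d = -1.
So f(s) = -2s^3 - 1.
The coefficient of s is 0.

0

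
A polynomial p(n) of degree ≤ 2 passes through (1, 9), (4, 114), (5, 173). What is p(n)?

p(n) = 6n^2 + 5n - 2

Using the Lagrange interpolation formula with nodes 1, 4, 5:
  L_0(n) = (n - 4)(n - 5) / 12
  L_1(n) = (n - 1)(n - 5) / -3
  L_2(n) = (n - 1)(n - 4) / 4
Then p(n) = 9·L_0(n) + 114·L_1(n) + 173·L_2(n).
Expanding and collecting terms gives p(n) = 6n² + 5n - 2.
Check: p(1) = 9. ✓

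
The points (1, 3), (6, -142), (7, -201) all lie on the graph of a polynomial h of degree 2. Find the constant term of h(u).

Write h(u) = au^2 + bu + c. Substituting each data point gives a linear system:
  a + b + c = 3
  36a + 6b + c = -142
  49a + 7b + c = -201
Solving the system yields a = -5, b = 6, c = 2.
So h(u) = -5u^2 + 6u + 2.
The constant term is 2.

2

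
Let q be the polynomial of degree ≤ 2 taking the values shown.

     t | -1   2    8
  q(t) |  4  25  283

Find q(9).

Write q(t) = at^2 + bt + c. Substituting each data point gives a linear system:
  a - b + c = 4
  4a + 2b + c = 25
  64a + 8b + c = 283
Solving the system yields a = 4, b = 3, c = 3.
So q(t) = 4t^2 + 3t + 3.
Then q(9) = 354.

354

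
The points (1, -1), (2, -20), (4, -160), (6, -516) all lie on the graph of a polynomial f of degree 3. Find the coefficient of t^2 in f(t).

-3

Write f(t) = at^3 + bt^2 + ct + d. Substituting each data point gives a linear system:
  a + b + c + d = -1
  8a + 4b + 2c + d = -20
  64a + 16b + 4c + d = -160
  216a + 36b + 6c + d = -516
Solving the system yields a = -2, b = -3, c = 4, d = 0.
So f(t) = -2t³ - 3t² + 4t.
The coefficient of t^2 is -3.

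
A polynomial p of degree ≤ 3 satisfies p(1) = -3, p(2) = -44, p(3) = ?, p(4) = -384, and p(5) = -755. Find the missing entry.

-159

On equispaced nodes a degree-3 polynomial has vanishing fourth forward difference, so
  p(1) - 4·p(2) + 6·p(3) - 4·p(4) + p(5) = 0.
Substituting the known values and solving for p(3):
  6·p(3) = -954
  p(3) = -159.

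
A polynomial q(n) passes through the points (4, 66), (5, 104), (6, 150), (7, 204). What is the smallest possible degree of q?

2

Forward differences of the values at n = 4, 5, 6, 7:
  q  : 66  104  150  204
  Δ  : 38  46  54
  Δ^2: 8  8
  Δ^3: 0
The second differences are constant (8) and nonzero, while all higher differences vanish, so the minimal degree is 2.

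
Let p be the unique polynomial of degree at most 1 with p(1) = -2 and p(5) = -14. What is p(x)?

Write p(x) = ax + b. Substituting each data point gives a linear system:
  a + b = -2
  5a + b = -14
Solving the system yields a = -3, b = 1.
So p(x) = -3x + 1.
Check: p(5) = -14. ✓

p(x) = -3x + 1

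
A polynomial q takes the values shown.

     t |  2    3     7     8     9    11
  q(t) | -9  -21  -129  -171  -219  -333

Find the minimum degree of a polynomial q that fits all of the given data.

Divided differences on the nodes 2, 3, 7, 8, 9, 11:
  order 0: -9  -21  -129  -171  -219  -333
  order 1: -12  -27  -42  -48  -57
  order 2: -3  -3  -3  -3
  order 3: 0  0  0
  order 4: 0  0
  order 5: 0
The order-2 divided differences are all -3 (nonzero) and every higher order vanishes, so the data lies on a polynomial of degree exactly 2.

2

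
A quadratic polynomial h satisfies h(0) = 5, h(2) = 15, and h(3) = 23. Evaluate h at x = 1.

Write h(x) = ax^2 + bx + c. Substituting each data point gives a linear system:
  c = 5
  4a + 2b + c = 15
  9a + 3b + c = 23
Solving the system yields a = 1, b = 3, c = 5.
So h(x) = x^2 + 3x + 5.
Then h(1) = 9.

9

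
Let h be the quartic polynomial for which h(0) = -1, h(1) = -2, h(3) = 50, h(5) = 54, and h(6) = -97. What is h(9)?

Using the Lagrange interpolation formula with nodes 0, 1, 3, 5, 6:
  L_0(x) = (x - 1)(x - 3)(x - 5)(x - 6) / 90
  L_1(x) = x(x - 3)(x - 5)(x - 6) / -40
  L_2(x) = x(x - 1)(x - 5)(x - 6) / 36
  L_3(x) = x(x - 1)(x - 3)(x - 6) / -40
  L_4(x) = x(x - 1)(x - 3)(x - 5) / 90
Then h(x) = -1·L_0(x) - 2·L_1(x) + 50·L_2(x) + 54·L_3(x) - 97·L_4(x).
Expanding and collecting terms gives h(x) = -x^4 + 6x^3 - 2x^2 - 4x - 1.
Evaluating at x = 9: h(9) = -2386.

-2386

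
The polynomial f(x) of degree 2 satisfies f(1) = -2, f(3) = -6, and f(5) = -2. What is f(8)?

19

Write f(x) = ax^2 + bx + c. Substituting each data point gives a linear system:
  a + b + c = -2
  9a + 3b + c = -6
  25a + 5b + c = -2
Solving the system yields a = 1, b = -6, c = 3.
So f(x) = x^2 - 6x + 3.
Then f(8) = 19.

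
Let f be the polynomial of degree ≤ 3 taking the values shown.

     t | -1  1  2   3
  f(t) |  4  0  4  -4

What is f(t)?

f(t) = -2t^3 + 6t^2 - 4

Write f(t) = at^3 + bt^2 + ct + d. Substituting each data point gives a linear system:
  -a + b - c + d = 4
  a + b + c + d = 0
  8a + 4b + 2c + d = 4
  27a + 9b + 3c + d = -4
Solving the system yields a = -2, b = 6, c = 0, d = -4.
So f(t) = -2t^3 + 6t^2 - 4.
Check: f(-1) = 4. ✓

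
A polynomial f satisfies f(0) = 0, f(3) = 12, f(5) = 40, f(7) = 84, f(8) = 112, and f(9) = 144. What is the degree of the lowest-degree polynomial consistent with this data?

Divided differences on the nodes 0, 3, 5, 7, 8, 9:
  order 0: 0  12  40  84  112  144
  order 1: 4  14  22  28  32
  order 2: 2  2  2  2
  order 3: 0  0  0
  order 4: 0  0
  order 5: 0
The order-2 divided differences are all 2 (nonzero) and every higher order vanishes, so the data lies on a polynomial of degree exactly 2.

2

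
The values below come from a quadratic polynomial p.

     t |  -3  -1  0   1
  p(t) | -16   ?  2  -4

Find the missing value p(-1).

The 3 known points determine the degree-2 polynomial uniquely.
Write p(t) = at^2 + bt + c. Substituting each data point gives a linear system:
  9a - 3b + c = -16
  c = 2
  a + b + c = -4
Solving the system yields a = -3, b = -3, c = 2.
So p(t) = -3t^2 - 3t + 2.
Then p(-1) = 2.

2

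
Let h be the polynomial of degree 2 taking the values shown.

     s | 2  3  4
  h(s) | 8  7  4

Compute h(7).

-17

Using the Lagrange interpolation formula with nodes 2, 3, 4:
  L_0(s) = (s - 3)(s - 4) / 2
  L_1(s) = (s - 2)(s - 4) / -1
  L_2(s) = (s - 2)(s - 3) / 2
Then h(s) = 8·L_0(s) + 7·L_1(s) + 4·L_2(s).
Expanding and collecting terms gives h(s) = -s^2 + 4s + 4.
Evaluating at s = 7: h(7) = -17.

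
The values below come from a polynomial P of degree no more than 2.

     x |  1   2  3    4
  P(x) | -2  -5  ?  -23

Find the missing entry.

On equispaced nodes a degree-2 polynomial has vanishing third forward difference, so
  - P(1) + 3·P(2) - 3·P(3) + P(4) = 0.
Substituting the known values and solving for P(3):
  -3·P(3) = 36
  P(3) = -12.

-12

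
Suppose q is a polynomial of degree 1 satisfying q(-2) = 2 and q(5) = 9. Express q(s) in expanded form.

Using the Lagrange interpolation formula with nodes -2, 5:
  L_0(s) = (s - 5) / -7
  L_1(s) = (s + 2) / 7
Then q(s) = 2·L_0(s) + 9·L_1(s).
Expanding and collecting terms gives q(s) = s + 4.
Check: q(5) = 9. ✓

q(s) = s + 4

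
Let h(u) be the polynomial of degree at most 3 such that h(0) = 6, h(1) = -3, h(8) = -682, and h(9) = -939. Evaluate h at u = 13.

-2607

Using the Lagrange interpolation formula with nodes 0, 1, 8, 9:
  L_0(u) = (u - 1)(u - 8)(u - 9) / -72
  L_1(u) = u(u - 8)(u - 9) / 56
  L_2(u) = u(u - 1)(u - 9) / -56
  L_3(u) = u(u - 1)(u - 8) / 72
Then h(u) = 6·L_0(u) - 3·L_1(u) - 682·L_2(u) - 939·L_3(u).
Expanding and collecting terms gives h(u) = -u^3 - 2u^2 - 6u + 6.
Evaluating at u = 13: h(13) = -2607.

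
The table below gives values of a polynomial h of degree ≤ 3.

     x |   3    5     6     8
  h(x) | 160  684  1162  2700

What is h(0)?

Write h(x) = ax^3 + bx^2 + cx + d. Substituting each data point gives a linear system:
  27a + 9b + 3c + d = 160
  125a + 25b + 5c + d = 684
  216a + 36b + 6c + d = 1162
  512a + 64b + 8c + d = 2700
Solving the system yields a = 5, b = 2, c = 1, d = 4.
So h(x) = 5x³ + 2x² + x + 4.
Then h(0) = 4.

4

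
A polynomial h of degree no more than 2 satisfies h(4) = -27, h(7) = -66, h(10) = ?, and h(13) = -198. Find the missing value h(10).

-123

The 3 known points determine the degree-2 polynomial uniquely.
Write h(x) = ax^2 + bx + c. Substituting each data point gives a linear system:
  16a + 4b + c = -27
  49a + 7b + c = -66
  169a + 13b + c = -198
Solving the system yields a = -1, b = -2, c = -3.
So h(x) = -x^2 - 2x - 3.
Then h(10) = -123.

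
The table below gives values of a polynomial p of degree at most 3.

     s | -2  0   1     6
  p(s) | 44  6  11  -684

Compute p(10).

Write p(s) = as^3 + bs^2 + cs + d. Substituting each data point gives a linear system:
  -8a + 4b - 2c + d = 44
  d = 6
  a + b + c + d = 11
  216a + 36b + 6c + d = -684
Solving the system yields a = -4, b = 4, c = 5, d = 6.
So p(s) = -4s^3 + 4s^2 + 5s + 6.
Then p(10) = -3544.

-3544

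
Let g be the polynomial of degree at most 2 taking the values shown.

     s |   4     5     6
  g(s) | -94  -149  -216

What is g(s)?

Using the Lagrange interpolation formula with nodes 4, 5, 6:
  L_0(s) = (s - 5)(s - 6) / 2
  L_1(s) = (s - 4)(s - 6) / -1
  L_2(s) = (s - 4)(s - 5) / 2
Then g(s) = -94·L_0(s) - 149·L_1(s) - 216·L_2(s).
Expanding and collecting terms gives g(s) = -6s² - s + 6.
Check: g(4) = -94. ✓

g(s) = -6s^2 - s + 6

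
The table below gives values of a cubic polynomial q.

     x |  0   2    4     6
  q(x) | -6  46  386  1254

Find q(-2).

-10

Write q(x) = ax^3 + bx^2 + cx + d. Substituting each data point gives a linear system:
  d = -6
  8a + 4b + 2c + d = 46
  64a + 16b + 4c + d = 386
  216a + 36b + 6c + d = 1254
Solving the system yields a = 5, b = 6, c = -6, d = -6.
So q(x) = 5x^3 + 6x^2 - 6x - 6.
Then q(-2) = -10.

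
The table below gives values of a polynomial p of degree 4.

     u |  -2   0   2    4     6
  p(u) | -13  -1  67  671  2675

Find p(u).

Write p(u) = au^4 + bu^3 + cu^2 + du + e. Substituting each data point gives a linear system:
  16a - 8b + 4c - 2d + e = -13
  e = -1
  16a + 8b + 4c + 2d + e = 67
  256a + 64b + 16c + 4d + e = 671
  1296a + 216b + 36c + 6d + e = 2675
Solving the system yields a = 1, b = 6, c = 3, d = -4, e = -1.
So p(u) = u⁴ + 6u³ + 3u² - 4u - 1.
Check: p(-2) = -13. ✓

p(u) = u^4 + 6u^3 + 3u^2 - 4u - 1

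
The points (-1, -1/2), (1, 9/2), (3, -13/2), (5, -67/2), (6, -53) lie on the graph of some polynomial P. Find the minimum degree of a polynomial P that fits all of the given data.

2

Divided differences on the nodes -1, 1, 3, 5, 6:
  order 0: -1/2  9/2  -13/2  -67/2  -53
  order 1: 5/2  -11/2  -27/2  -39/2
  order 2: -2  -2  -2
  order 3: 0  0
  order 4: 0
The order-2 divided differences are all -2 (nonzero) and every higher order vanishes, so the data lies on a polynomial of degree exactly 2.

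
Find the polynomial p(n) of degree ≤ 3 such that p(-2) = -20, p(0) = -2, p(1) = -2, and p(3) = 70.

p(n) = 3n^3 - 3n - 2

Write p(n) = an^3 + bn^2 + cn + d. Substituting each data point gives a linear system:
  -8a + 4b - 2c + d = -20
  d = -2
  a + b + c + d = -2
  27a + 9b + 3c + d = 70
Solving the system yields a = 3, b = 0, c = -3, d = -2.
So p(n) = 3n^3 - 3n - 2.
Check: p(1) = -2. ✓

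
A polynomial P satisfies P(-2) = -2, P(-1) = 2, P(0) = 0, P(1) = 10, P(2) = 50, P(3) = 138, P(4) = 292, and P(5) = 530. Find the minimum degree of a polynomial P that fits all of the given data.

Forward differences of the values at t = -2, -1, 0, 1, 2, 3, 4, 5:
  P  : -2  2  0  10  50  138  292  530
  Δ  : 4  -2  10  40  88  154  238
  Δ^2: -6  12  30  48  66  84
  Δ^3: 18  18  18  18  18
  Δ^4: 0  0  0  0
  Δ^5: 0  0  0
  Δ^6: 0  0
  Δ^7: 0
The third differences are constant (18) and nonzero, while all higher differences vanish, so the minimal degree is 3.

3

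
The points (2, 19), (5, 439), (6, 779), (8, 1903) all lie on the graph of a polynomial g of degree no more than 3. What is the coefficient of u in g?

Write g(u) = au^3 + bu^2 + cu + d. Substituting each data point gives a linear system:
  8a + 4b + 2c + d = 19
  125a + 25b + 5c + d = 439
  216a + 36b + 6c + d = 779
  512a + 64b + 8c + d = 1903
Solving the system yields a = 4, b = -2, c = -2, d = -1.
So g(u) = 4u³ - 2u² - 2u - 1.
The coefficient of u is -2.

-2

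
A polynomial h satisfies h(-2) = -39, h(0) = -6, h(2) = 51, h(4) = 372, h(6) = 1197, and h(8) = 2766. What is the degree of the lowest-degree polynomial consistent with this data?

3

Forward differences of the values at x = -2, 0, 2, 4, 6, 8:
  h  : -39  -6  51  372  1197  2766
  Δ  : 33  57  321  825  1569
  Δ^2: 24  264  504  744
  Δ^3: 240  240  240
  Δ^4: 0  0
  Δ^5: 0
The third differences are constant (240) and nonzero, while all higher differences vanish, so the minimal degree is 3.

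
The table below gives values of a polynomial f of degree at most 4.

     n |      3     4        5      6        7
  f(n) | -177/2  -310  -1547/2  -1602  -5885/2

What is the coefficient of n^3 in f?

-5/2

Write f(n) = an^4 + bn^3 + cn^2 + dn + e. Substituting each data point gives a linear system:
  81a + 27b + 9c + 3d + e = -177/2
  256a + 64b + 16c + 4d + e = -310
  625a + 125b + 25c + 5d + e = -1547/2
  1296a + 216b + 36c + 6d + e = -1602
  2401a + 343b + 49c + 7d + e = -5885/2
Solving the system yields a = -1, b = -5/2, c = 6, d = 4, e = -6.
So f(n) = -n^4 - (5/2)n^3 + 6n^2 + 4n - 6.
The coefficient of n^3 is -5/2.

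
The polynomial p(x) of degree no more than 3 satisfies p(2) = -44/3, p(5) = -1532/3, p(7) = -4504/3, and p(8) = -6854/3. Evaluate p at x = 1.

20/3

Using the Lagrange interpolation formula with nodes 2, 5, 7, 8:
  L_0(x) = (x - 5)(x - 7)(x - 8) / -90
  L_1(x) = (x - 2)(x - 7)(x - 8) / 18
  L_2(x) = (x - 2)(x - 5)(x - 8) / -10
  L_3(x) = (x - 2)(x - 5)(x - 7) / 18
Then p(x) = -44/3·L_0(x) - 1532/3·L_1(x) - 4504/3·L_2(x) - 6854/3·L_3(x).
Expanding and collecting terms gives p(x) = -5x^3 + 4x^2 + (5/3)x + 6.
Evaluating at x = 1: p(1) = 20/3.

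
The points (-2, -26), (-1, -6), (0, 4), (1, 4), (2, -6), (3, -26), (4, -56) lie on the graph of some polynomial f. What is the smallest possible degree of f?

2

Forward differences of the values at n = -2, -1, 0, 1, 2, 3, 4:
  f  : -26  -6  4  4  -6  -26  -56
  Δ  : 20  10  0  -10  -20  -30
  Δ^2: -10  -10  -10  -10  -10
  Δ^3: 0  0  0  0
  Δ^4: 0  0  0
  Δ^5: 0  0
  Δ^6: 0
The second differences are constant (-10) and nonzero, while all higher differences vanish, so the minimal degree is 2.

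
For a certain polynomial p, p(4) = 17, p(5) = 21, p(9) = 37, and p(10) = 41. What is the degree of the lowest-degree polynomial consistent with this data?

1

Divided differences on the nodes 4, 5, 9, 10:
  order 0: 17  21  37  41
  order 1: 4  4  4
  order 2: 0  0
  order 3: 0
The order-1 divided differences are all 4 (nonzero) and every higher order vanishes, so the data lies on a polynomial of degree exactly 1.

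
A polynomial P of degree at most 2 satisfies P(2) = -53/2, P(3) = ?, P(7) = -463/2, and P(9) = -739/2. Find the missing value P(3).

The 3 known points determine the degree-2 polynomial uniquely.
Write P(u) = au^2 + bu + c. Substituting each data point gives a linear system:
  4a + 2b + c = -53/2
  49a + 7b + c = -463/2
  81a + 9b + c = -739/2
Solving the system yields a = -4, b = -5, c = -1/2.
So P(u) = -4u² - 5u - 1/2.
Then P(3) = -103/2.

-103/2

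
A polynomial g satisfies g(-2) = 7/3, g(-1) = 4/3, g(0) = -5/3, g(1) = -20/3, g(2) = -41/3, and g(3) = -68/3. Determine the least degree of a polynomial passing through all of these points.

2

Forward differences of the values at s = -2, -1, 0, 1, 2, 3:
  g  : 7/3  4/3  -5/3  -20/3  -41/3  -68/3
  Δ  : -1  -3  -5  -7  -9
  Δ^2: -2  -2  -2  -2
  Δ^3: 0  0  0
  Δ^4: 0  0
  Δ^5: 0
The second differences are constant (-2) and nonzero, while all higher differences vanish, so the minimal degree is 2.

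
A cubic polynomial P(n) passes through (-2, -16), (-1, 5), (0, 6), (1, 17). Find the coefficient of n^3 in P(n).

Write P(n) = an^3 + bn^2 + cn + d. Substituting each data point gives a linear system:
  -8a + 4b - 2c + d = -16
  -a + b - c + d = 5
  d = 6
  a + b + c + d = 17
Solving the system yields a = 5, b = 5, c = 1, d = 6.
So P(n) = 5n³ + 5n² + n + 6.
The leading coefficient is 5.

5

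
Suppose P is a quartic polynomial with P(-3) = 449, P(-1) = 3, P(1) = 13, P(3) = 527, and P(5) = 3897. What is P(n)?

P(n) = 6n^4 + n^3 + 4n + 2

Write P(n) = an^4 + bn^3 + cn^2 + dn + e. Substituting each data point gives a linear system:
  81a - 27b + 9c - 3d + e = 449
  a - b + c - d + e = 3
  a + b + c + d + e = 13
  81a + 27b + 9c + 3d + e = 527
  625a + 125b + 25c + 5d + e = 3897
Solving the system yields a = 6, b = 1, c = 0, d = 4, e = 2.
So P(n) = 6n^4 + n^3 + 4n + 2.
Check: P(-1) = 3. ✓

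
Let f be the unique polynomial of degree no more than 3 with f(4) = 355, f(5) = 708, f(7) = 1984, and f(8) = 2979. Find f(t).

f(t) = 6t^3 - t^2 - 4t + 3

Write f(t) = at^3 + bt^2 + ct + d. Substituting each data point gives a linear system:
  64a + 16b + 4c + d = 355
  125a + 25b + 5c + d = 708
  343a + 49b + 7c + d = 1984
  512a + 64b + 8c + d = 2979
Solving the system yields a = 6, b = -1, c = -4, d = 3.
So f(t) = 6t^3 - t^2 - 4t + 3.
Check: f(8) = 2979. ✓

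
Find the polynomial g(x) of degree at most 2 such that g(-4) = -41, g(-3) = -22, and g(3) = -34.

Write g(x) = ax^2 + bx + c. Substituting each data point gives a linear system:
  16a - 4b + c = -41
  9a - 3b + c = -22
  9a + 3b + c = -34
Solving the system yields a = -3, b = -2, c = -1.
So g(x) = -3x^2 - 2x - 1.
Check: g(-3) = -22. ✓

g(x) = -3x^2 - 2x - 1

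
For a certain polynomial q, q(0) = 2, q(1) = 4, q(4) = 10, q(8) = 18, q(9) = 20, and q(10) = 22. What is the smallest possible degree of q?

1

Divided differences on the nodes 0, 1, 4, 8, 9, 10:
  order 0: 2  4  10  18  20  22
  order 1: 2  2  2  2  2
  order 2: 0  0  0  0
  order 3: 0  0  0
  order 4: 0  0
  order 5: 0
The order-1 divided differences are all 2 (nonzero) and every higher order vanishes, so the data lies on a polynomial of degree exactly 1.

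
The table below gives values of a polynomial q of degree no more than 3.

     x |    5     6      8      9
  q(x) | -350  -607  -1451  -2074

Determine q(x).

Write q(x) = ax^3 + bx^2 + cx + d. Substituting each data point gives a linear system:
  125a + 25b + 5c + d = -350
  216a + 36b + 6c + d = -607
  512a + 64b + 8c + d = -1451
  729a + 81b + 9c + d = -2074
Solving the system yields a = -3, b = 2, c = -6, d = 5.
So q(x) = -3x^3 + 2x^2 - 6x + 5.
Check: q(8) = -1451. ✓

q(x) = -3x^3 + 2x^2 - 6x + 5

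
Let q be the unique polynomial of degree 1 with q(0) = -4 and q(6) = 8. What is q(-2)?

-8

Write q(t) = at + b. Substituting each data point gives a linear system:
  b = -4
  6a + b = 8
Solving the system yields a = 2, b = -4.
So q(t) = 2t - 4.
Then q(-2) = -8.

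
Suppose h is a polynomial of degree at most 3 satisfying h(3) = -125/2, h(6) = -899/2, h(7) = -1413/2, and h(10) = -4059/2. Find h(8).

-2095/2

Using the Lagrange interpolation formula with nodes 3, 6, 7, 10:
  L_0(n) = (n - 6)(n - 7)(n - 10) / -84
  L_1(n) = (n - 3)(n - 7)(n - 10) / 12
  L_2(n) = (n - 3)(n - 6)(n - 10) / -12
  L_3(n) = (n - 3)(n - 6)(n - 7) / 84
Then h(n) = -125/2·L_0(n) - 899/2·L_1(n) - 1413/2·L_2(n) - 4059/2·L_3(n).
Expanding and collecting terms gives h(n) = -2n³ - 3n + 1/2.
Evaluating at n = 8: h(8) = -2095/2.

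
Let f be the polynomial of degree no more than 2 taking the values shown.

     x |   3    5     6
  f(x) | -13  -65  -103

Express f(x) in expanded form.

f(x) = -4x^2 + 6x + 5

Write f(x) = ax^2 + bx + c. Substituting each data point gives a linear system:
  9a + 3b + c = -13
  25a + 5b + c = -65
  36a + 6b + c = -103
Solving the system yields a = -4, b = 6, c = 5.
So f(x) = -4x^2 + 6x + 5.
Check: f(3) = -13. ✓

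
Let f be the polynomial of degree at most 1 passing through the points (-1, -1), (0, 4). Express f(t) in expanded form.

f(t) = 5t + 4

Using the Lagrange interpolation formula with nodes -1, 0:
  L_0(t) = t / -1
  L_1(t) = (t + 1) / 1
Then f(t) = -1·L_0(t) + 4·L_1(t).
Expanding and collecting terms gives f(t) = 5t + 4.
Check: f(-1) = -1. ✓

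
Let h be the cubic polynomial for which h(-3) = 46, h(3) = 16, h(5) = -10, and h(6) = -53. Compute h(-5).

Using the Lagrange interpolation formula with nodes -3, 3, 5, 6:
  L_0(s) = (s - 3)(s - 5)(s - 6) / -432
  L_1(s) = (s + 3)(s - 5)(s - 6) / 36
  L_2(s) = (s + 3)(s - 3)(s - 6) / -16
  L_3(s) = (s + 3)(s - 3)(s - 5) / 27
Then h(s) = 46·L_0(s) + 16·L_1(s) - 10·L_2(s) - 53·L_3(s).
Expanding and collecting terms gives h(s) = -s^3 + 4s^2 + 4s - 5.
Evaluating at s = -5: h(-5) = 200.

200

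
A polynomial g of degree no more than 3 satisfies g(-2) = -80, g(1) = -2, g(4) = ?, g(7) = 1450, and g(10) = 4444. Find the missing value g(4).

The 4 known points determine the degree-3 polynomial uniquely.
Write g(u) = au^3 + bu^2 + cu + d. Substituting each data point gives a linear system:
  -8a + 4b - 2c + d = -80
  a + b + c + d = -2
  343a + 49b + 7c + d = 1450
  1000a + 100b + 10c + d = 4444
Solving the system yields a = 5, b = -6, c = 5, d = -6.
So g(u) = 5u³ - 6u² + 5u - 6.
Then g(4) = 238.

238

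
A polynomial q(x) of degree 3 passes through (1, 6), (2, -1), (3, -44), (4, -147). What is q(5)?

Write q(x) = ax^3 + bx^2 + cx + d. Substituting each data point gives a linear system:
  a + b + c + d = 6
  8a + 4b + 2c + d = -1
  27a + 9b + 3c + d = -44
  64a + 16b + 4c + d = -147
Solving the system yields a = -4, b = 6, c = 3, d = 1.
So q(x) = -4x^3 + 6x^2 + 3x + 1.
Then q(5) = -334.

-334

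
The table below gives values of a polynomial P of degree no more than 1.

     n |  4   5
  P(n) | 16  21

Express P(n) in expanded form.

Write P(n) = an + b. Substituting each data point gives a linear system:
  4a + b = 16
  5a + b = 21
Solving the system yields a = 5, b = -4.
So P(n) = 5n - 4.
Check: P(5) = 21. ✓

P(n) = 5n - 4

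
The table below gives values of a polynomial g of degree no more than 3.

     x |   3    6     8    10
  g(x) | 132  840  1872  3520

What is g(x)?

Using the Lagrange interpolation formula with nodes 3, 6, 8, 10:
  L_0(x) = (x - 6)(x - 8)(x - 10) / -105
  L_1(x) = (x - 3)(x - 8)(x - 10) / 24
  L_2(x) = (x - 3)(x - 6)(x - 10) / -20
  L_3(x) = (x - 3)(x - 6)(x - 8) / 56
Then g(x) = 132·L_0(x) + 840·L_1(x) + 1872·L_2(x) + 3520·L_3(x).
Expanding and collecting terms gives g(x) = 3x^3 + 5x^2 + 2x.
Check: g(6) = 840. ✓

g(x) = 3x^3 + 5x^2 + 2x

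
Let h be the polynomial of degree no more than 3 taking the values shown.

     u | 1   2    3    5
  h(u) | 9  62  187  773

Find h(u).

Using the Lagrange interpolation formula with nodes 1, 2, 3, 5:
  L_0(u) = (u - 2)(u - 3)(u - 5) / -8
  L_1(u) = (u - 1)(u - 3)(u - 5) / 3
  L_2(u) = (u - 1)(u - 2)(u - 5) / -4
  L_3(u) = (u - 1)(u - 2)(u - 3) / 24
Then h(u) = 9·L_0(u) + 62·L_1(u) + 187·L_2(u) + 773·L_3(u).
Expanding and collecting terms gives h(u) = 5u^3 + 6u^2 - 2.
Check: h(2) = 62. ✓

h(u) = 5u^3 + 6u^2 - 2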